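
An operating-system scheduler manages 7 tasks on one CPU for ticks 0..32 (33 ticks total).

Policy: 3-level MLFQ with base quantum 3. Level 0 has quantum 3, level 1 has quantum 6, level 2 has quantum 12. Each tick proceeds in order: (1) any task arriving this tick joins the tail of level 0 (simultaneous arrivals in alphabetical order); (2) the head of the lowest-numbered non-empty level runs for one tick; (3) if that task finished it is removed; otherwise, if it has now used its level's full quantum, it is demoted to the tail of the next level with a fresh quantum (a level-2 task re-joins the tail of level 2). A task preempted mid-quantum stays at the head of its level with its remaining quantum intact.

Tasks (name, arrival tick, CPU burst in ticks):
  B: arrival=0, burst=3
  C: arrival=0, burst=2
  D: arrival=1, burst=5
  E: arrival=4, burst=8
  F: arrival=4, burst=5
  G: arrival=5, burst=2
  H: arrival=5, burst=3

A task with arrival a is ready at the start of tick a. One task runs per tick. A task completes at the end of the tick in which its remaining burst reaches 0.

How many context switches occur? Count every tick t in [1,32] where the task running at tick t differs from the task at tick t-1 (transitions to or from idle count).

t=0: L0/L1/L2 = BC/-/- → run B
t=1: L0/L1/L2 = BCD/-/- → run B
t=2: L0/L1/L2 = BCD/-/- → run B
t=3: L0/L1/L2 = CD/-/- → run C
t=4: L0/L1/L2 = CDEF/-/- → run C
t=5: L0/L1/L2 = DEFGH/-/- → run D
t=6: L0/L1/L2 = DEFGH/-/- → run D
t=7: L0/L1/L2 = DEFGH/-/- → run D
t=8: L0/L1/L2 = EFGH/D/- → run E
t=9: L0/L1/L2 = EFGH/D/- → run E
t=10: L0/L1/L2 = EFGH/D/- → run E
t=11: L0/L1/L2 = FGH/DE/- → run F
t=12: L0/L1/L2 = FGH/DE/- → run F
t=13: L0/L1/L2 = FGH/DE/- → run F
t=14: L0/L1/L2 = GH/DEF/- → run G
t=15: L0/L1/L2 = GH/DEF/- → run G
t=16: L0/L1/L2 = H/DEF/- → run H
t=17: L0/L1/L2 = H/DEF/- → run H
t=18: L0/L1/L2 = H/DEF/- → run H
t=19: L0/L1/L2 = -/DEF/- → run D
t=20: L0/L1/L2 = -/DEF/- → run D
t=21: L0/L1/L2 = -/EF/- → run E
t=22: L0/L1/L2 = -/EF/- → run E
t=23: L0/L1/L2 = -/EF/- → run E
t=24: L0/L1/L2 = -/EF/- → run E
t=25: L0/L1/L2 = -/EF/- → run E
t=26: L0/L1/L2 = -/F/- → run F
t=27: L0/L1/L2 = -/F/- → run F
t=28: (idle)
t=29: (idle)
t=30: (idle)
t=31: (idle)
t=32: (idle)

context switches = 10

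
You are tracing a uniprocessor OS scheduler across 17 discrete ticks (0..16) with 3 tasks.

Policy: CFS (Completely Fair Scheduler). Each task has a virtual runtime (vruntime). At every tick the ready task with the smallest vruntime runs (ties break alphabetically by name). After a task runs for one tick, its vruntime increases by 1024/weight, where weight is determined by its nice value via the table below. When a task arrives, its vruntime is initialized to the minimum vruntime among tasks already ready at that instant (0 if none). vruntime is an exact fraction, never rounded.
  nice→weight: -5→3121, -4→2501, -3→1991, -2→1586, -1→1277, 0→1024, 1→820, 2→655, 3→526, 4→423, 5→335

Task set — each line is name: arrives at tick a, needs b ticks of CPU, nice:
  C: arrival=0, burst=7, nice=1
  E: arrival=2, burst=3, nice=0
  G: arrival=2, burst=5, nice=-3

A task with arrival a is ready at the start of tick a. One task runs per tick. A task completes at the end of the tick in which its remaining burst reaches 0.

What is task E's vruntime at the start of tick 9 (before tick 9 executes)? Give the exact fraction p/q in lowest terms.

t=0: vr[C=0] → run C
t=1: vr[C=256/205] → run C
t=2: vr[C=512/205 E=512/205 G=512/205] → run C
t=3: vr[C=768/205 E=512/205 G=512/205] → run E
t=4: vr[C=768/205 E=717/205 G=512/205] → run G
t=5: vr[C=768/205 E=717/205 G=1229312/408155] → run G
t=6: vr[C=768/205 E=717/205 G=1439232/408155] → run E
t=7: vr[C=768/205 E=922/205 G=1439232/408155] → run G
t=8: vr[C=768/205 E=922/205 G=1649152/408155] → run C
t=9: vr[C=1024/205 E=922/205 G=1649152/408155] → run G
t=10: vr[C=1024/205 E=922/205 G=1859072/408155] → run E
t=11: vr[C=1024/205 G=1859072/408155] → run G
t=12: vr[C=1024/205] → run C
t=13: vr[C=256/41] → run C
t=14: vr[C=1536/205] → run C
t=15: (idle)
t=16: (idle)

vruntime(E, start of tick 9) = 922/205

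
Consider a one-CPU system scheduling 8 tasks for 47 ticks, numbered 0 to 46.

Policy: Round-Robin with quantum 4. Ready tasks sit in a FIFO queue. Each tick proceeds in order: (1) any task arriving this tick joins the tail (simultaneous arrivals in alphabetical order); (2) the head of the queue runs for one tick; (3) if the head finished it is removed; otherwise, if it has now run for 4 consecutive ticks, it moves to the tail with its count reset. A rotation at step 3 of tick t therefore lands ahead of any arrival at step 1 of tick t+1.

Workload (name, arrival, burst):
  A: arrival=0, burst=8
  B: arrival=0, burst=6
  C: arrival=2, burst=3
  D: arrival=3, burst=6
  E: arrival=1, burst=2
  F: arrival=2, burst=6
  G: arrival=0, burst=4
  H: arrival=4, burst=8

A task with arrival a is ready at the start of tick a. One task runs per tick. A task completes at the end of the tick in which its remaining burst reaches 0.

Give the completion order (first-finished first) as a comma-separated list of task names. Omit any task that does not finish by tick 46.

t=0: queue=[A,B,G] q_used=0 → run A
t=1: queue=[A,B,G,E] q_used=1 → run A
t=2: queue=[A,B,G,E,C,F] q_used=2 → run A
t=3: queue=[A,B,G,E,C,F,D] q_used=3 → run A
t=4: queue=[B,G,E,C,F,D,A,H] q_used=0 → run B
t=5: queue=[B,G,E,C,F,D,A,H] q_used=1 → run B
t=6: queue=[B,G,E,C,F,D,A,H] q_used=2 → run B
t=7: queue=[B,G,E,C,F,D,A,H] q_used=3 → run B
t=8: queue=[G,E,C,F,D,A,H,B] q_used=0 → run G
t=9: queue=[G,E,C,F,D,A,H,B] q_used=1 → run G
t=10: queue=[G,E,C,F,D,A,H,B] q_used=2 → run G
t=11: queue=[G,E,C,F,D,A,H,B] q_used=3 → run G
t=12: queue=[E,C,F,D,A,H,B] q_used=0 → run E
t=13: queue=[E,C,F,D,A,H,B] q_used=1 → run E
t=14: queue=[C,F,D,A,H,B] q_used=0 → run C
t=15: queue=[C,F,D,A,H,B] q_used=1 → run C
t=16: queue=[C,F,D,A,H,B] q_used=2 → run C
t=17: queue=[F,D,A,H,B] q_used=0 → run F
t=18: queue=[F,D,A,H,B] q_used=1 → run F
t=19: queue=[F,D,A,H,B] q_used=2 → run F
t=20: queue=[F,D,A,H,B] q_used=3 → run F
t=21: queue=[D,A,H,B,F] q_used=0 → run D
t=22: queue=[D,A,H,B,F] q_used=1 → run D
t=23: queue=[D,A,H,B,F] q_used=2 → run D
t=24: queue=[D,A,H,B,F] q_used=3 → run D
t=25: queue=[A,H,B,F,D] q_used=0 → run A
t=26: queue=[A,H,B,F,D] q_used=1 → run A
t=27: queue=[A,H,B,F,D] q_used=2 → run A
t=28: queue=[A,H,B,F,D] q_used=3 → run A
t=29: queue=[H,B,F,D] q_used=0 → run H
t=30: queue=[H,B,F,D] q_used=1 → run H
t=31: queue=[H,B,F,D] q_used=2 → run H
t=32: queue=[H,B,F,D] q_used=3 → run H
t=33: queue=[B,F,D,H] q_used=0 → run B
t=34: queue=[B,F,D,H] q_used=1 → run B
t=35: queue=[F,D,H] q_used=0 → run F
t=36: queue=[F,D,H] q_used=1 → run F
t=37: queue=[D,H] q_used=0 → run D
t=38: queue=[D,H] q_used=1 → run D
t=39: queue=[H] q_used=0 → run H
t=40: queue=[H] q_used=1 → run H
t=41: queue=[H] q_used=2 → run H
t=42: queue=[H] q_used=3 → run H
t=43: (idle)
t=44: (idle)
t=45: (idle)
t=46: (idle)

completion order = G, E, C, A, B, F, D, H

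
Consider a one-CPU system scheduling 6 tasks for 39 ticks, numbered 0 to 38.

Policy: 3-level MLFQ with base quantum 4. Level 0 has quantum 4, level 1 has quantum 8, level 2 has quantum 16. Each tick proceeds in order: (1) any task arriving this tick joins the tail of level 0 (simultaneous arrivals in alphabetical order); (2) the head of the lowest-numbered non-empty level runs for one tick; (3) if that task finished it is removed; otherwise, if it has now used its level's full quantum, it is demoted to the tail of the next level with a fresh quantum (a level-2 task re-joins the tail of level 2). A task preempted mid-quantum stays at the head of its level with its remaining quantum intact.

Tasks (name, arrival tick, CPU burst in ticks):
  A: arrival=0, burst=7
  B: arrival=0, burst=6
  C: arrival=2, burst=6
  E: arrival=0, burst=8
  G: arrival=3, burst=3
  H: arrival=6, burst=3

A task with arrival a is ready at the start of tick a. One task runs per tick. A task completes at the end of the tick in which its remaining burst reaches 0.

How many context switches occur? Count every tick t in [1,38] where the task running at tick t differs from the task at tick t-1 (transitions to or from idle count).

t=0: L0/L1/L2 = ABE/-/- → run A
t=1: L0/L1/L2 = ABE/-/- → run A
t=2: L0/L1/L2 = ABEC/-/- → run A
t=3: L0/L1/L2 = ABECG/-/- → run A
t=4: L0/L1/L2 = BECG/A/- → run B
t=5: L0/L1/L2 = BECG/A/- → run B
t=6: L0/L1/L2 = BECGH/A/- → run B
t=7: L0/L1/L2 = BECGH/A/- → run B
t=8: L0/L1/L2 = ECGH/AB/- → run E
t=9: L0/L1/L2 = ECGH/AB/- → run E
t=10: L0/L1/L2 = ECGH/AB/- → run E
t=11: L0/L1/L2 = ECGH/AB/- → run E
t=12: L0/L1/L2 = CGH/ABE/- → run C
t=13: L0/L1/L2 = CGH/ABE/- → run C
t=14: L0/L1/L2 = CGH/ABE/- → run C
t=15: L0/L1/L2 = CGH/ABE/- → run C
t=16: L0/L1/L2 = GH/ABEC/- → run G
t=17: L0/L1/L2 = GH/ABEC/- → run G
t=18: L0/L1/L2 = GH/ABEC/- → run G
t=19: L0/L1/L2 = H/ABEC/- → run H
t=20: L0/L1/L2 = H/ABEC/- → run H
t=21: L0/L1/L2 = H/ABEC/- → run H
t=22: L0/L1/L2 = -/ABEC/- → run A
t=23: L0/L1/L2 = -/ABEC/- → run A
t=24: L0/L1/L2 = -/ABEC/- → run A
t=25: L0/L1/L2 = -/BEC/- → run B
t=26: L0/L1/L2 = -/BEC/- → run B
t=27: L0/L1/L2 = -/EC/- → run E
t=28: L0/L1/L2 = -/EC/- → run E
t=29: L0/L1/L2 = -/EC/- → run E
t=30: L0/L1/L2 = -/EC/- → run E
t=31: L0/L1/L2 = -/C/- → run C
t=32: L0/L1/L2 = -/C/- → run C
t=33: (idle)
t=34: (idle)
t=35: (idle)
t=36: (idle)
t=37: (idle)
t=38: (idle)

context switches = 10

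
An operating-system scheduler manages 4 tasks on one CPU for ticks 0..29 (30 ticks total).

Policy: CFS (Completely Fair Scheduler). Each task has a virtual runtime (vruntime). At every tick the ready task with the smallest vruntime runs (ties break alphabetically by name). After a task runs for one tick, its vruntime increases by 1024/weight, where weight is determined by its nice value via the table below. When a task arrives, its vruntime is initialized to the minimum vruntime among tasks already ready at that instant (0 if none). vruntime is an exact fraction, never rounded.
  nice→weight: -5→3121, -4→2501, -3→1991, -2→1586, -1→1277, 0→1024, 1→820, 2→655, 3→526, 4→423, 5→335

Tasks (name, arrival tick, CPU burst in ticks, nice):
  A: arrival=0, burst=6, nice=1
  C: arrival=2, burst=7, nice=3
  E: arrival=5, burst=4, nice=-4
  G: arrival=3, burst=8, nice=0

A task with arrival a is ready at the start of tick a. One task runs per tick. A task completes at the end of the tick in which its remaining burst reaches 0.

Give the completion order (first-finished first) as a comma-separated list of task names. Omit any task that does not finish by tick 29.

completion order = E, A, G, C

t=0: vr[A=0] → run A
t=1: vr[A=256/205] → run A
t=2: vr[A=512/205 C=512/205] → run A
t=3: vr[A=768/205 C=512/205 G=512/205] → run C
t=4: vr[A=768/205 C=239616/53915 G=512/205] → run G
t=5: vr[A=768/205 C=239616/53915 E=717/205 G=717/205] → run E
t=6: vr[A=768/205 C=239616/53915 E=48857/12505 G=717/205] → run G
t=7: vr[A=768/205 C=239616/53915 E=48857/12505 G=922/205] → run A
t=8: vr[A=1024/205 C=239616/53915 E=48857/12505 G=922/205] → run E
t=9: vr[A=1024/205 C=239616/53915 E=53977/12505 G=922/205] → run E
t=10: vr[A=1024/205 C=239616/53915 E=59097/12505 G=922/205] → run C
t=11: vr[A=1024/205 C=344576/53915 E=59097/12505 G=922/205] → run G
t=12: vr[A=1024/205 C=344576/53915 E=59097/12505 G=1127/205] → run E
t=13: vr[A=1024/205 C=344576/53915 G=1127/205] → run A
t=14: vr[A=256/41 C=344576/53915 G=1127/205] → run G
t=15: vr[A=256/41 C=344576/53915 G=1332/205] → run A
t=16: vr[C=344576/53915 G=1332/205] → run C
t=17: vr[C=449536/53915 G=1332/205] → run G
t=18: vr[C=449536/53915 G=1537/205] → run G
t=19: vr[C=449536/53915 G=1742/205] → run C
t=20: vr[C=554496/53915 G=1742/205] → run G
t=21: vr[C=554496/53915 G=1947/205] → run G
t=22: vr[C=554496/53915] → run C
t=23: vr[C=659456/53915] → run C
t=24: vr[C=764416/53915] → run C
t=25: (idle)
t=26: (idle)
t=27: (idle)
t=28: (idle)
t=29: (idle)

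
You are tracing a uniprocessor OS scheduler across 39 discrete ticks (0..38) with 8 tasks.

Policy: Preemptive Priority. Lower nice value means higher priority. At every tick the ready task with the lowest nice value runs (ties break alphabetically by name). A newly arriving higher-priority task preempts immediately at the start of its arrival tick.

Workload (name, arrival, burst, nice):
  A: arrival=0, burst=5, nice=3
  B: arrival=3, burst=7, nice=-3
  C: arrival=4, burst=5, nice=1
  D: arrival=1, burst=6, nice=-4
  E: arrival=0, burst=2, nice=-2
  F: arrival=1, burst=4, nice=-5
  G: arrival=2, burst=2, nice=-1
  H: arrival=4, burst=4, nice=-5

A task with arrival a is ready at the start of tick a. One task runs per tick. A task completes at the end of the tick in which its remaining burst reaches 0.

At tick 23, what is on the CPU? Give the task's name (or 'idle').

running at tick 23 = G

t=0: ready={A,E} → run E
t=1: ready={A,D,E,F} → run F
t=2: ready={A,D,E,F,G} → run F
t=3: ready={A,B,D,E,F,G} → run F
t=4: ready={A,B,C,D,E,F,G,H} → run F
t=5: ready={A,B,C,D,E,G,H} → run H
t=6: ready={A,B,C,D,E,G,H} → run H
t=7: ready={A,B,C,D,E,G,H} → run H
t=8: ready={A,B,C,D,E,G,H} → run H
t=9: ready={A,B,C,D,E,G} → run D
t=10: ready={A,B,C,D,E,G} → run D
t=11: ready={A,B,C,D,E,G} → run D
t=12: ready={A,B,C,D,E,G} → run D
t=13: ready={A,B,C,D,E,G} → run D
t=14: ready={A,B,C,D,E,G} → run D
t=15: ready={A,B,C,E,G} → run B
t=16: ready={A,B,C,E,G} → run B
t=17: ready={A,B,C,E,G} → run B
t=18: ready={A,B,C,E,G} → run B
t=19: ready={A,B,C,E,G} → run B
t=20: ready={A,B,C,E,G} → run B
t=21: ready={A,B,C,E,G} → run B
t=22: ready={A,C,E,G} → run E
t=23: ready={A,C,G} → run G
t=24: ready={A,C,G} → run G
t=25: ready={A,C} → run C
t=26: ready={A,C} → run C
t=27: ready={A,C} → run C
t=28: ready={A,C} → run C
t=29: ready={A,C} → run C
t=30: ready={A} → run A
t=31: ready={A} → run A
t=32: ready={A} → run A
t=33: ready={A} → run A
t=34: ready={A} → run A
t=35: (idle)
t=36: (idle)
t=37: (idle)
t=38: (idle)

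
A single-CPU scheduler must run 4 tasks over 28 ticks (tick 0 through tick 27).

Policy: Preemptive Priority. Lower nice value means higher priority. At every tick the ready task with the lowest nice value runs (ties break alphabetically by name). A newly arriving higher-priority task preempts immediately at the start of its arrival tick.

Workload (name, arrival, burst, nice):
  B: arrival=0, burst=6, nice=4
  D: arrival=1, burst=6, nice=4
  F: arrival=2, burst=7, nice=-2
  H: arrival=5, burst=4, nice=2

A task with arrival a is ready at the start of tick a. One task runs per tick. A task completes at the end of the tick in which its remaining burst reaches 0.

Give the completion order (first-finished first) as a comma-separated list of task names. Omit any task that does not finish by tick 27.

t=0: ready={B} → run B
t=1: ready={B,D} → run B
t=2: ready={B,D,F} → run F
t=3: ready={B,D,F} → run F
t=4: ready={B,D,F} → run F
t=5: ready={B,D,F,H} → run F
t=6: ready={B,D,F,H} → run F
t=7: ready={B,D,F,H} → run F
t=8: ready={B,D,F,H} → run F
t=9: ready={B,D,H} → run H
t=10: ready={B,D,H} → run H
t=11: ready={B,D,H} → run H
t=12: ready={B,D,H} → run H
t=13: ready={B,D} → run B
t=14: ready={B,D} → run B
t=15: ready={B,D} → run B
t=16: ready={B,D} → run B
t=17: ready={D} → run D
t=18: ready={D} → run D
t=19: ready={D} → run D
t=20: ready={D} → run D
t=21: ready={D} → run D
t=22: ready={D} → run D
t=23: (idle)
t=24: (idle)
t=25: (idle)
t=26: (idle)
t=27: (idle)

completion order = F, H, B, D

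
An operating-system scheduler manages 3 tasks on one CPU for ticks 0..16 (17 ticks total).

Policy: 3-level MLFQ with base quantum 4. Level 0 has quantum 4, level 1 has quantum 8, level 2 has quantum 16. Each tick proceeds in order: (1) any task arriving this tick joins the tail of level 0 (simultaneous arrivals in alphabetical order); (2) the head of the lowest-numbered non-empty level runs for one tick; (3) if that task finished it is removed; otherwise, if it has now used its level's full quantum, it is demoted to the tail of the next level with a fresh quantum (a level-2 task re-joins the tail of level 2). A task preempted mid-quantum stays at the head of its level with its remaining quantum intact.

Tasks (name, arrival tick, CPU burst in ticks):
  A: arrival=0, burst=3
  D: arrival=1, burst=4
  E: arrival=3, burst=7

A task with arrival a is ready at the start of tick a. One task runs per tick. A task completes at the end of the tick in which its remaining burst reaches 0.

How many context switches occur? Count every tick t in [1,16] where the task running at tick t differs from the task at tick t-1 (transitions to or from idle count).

context switches = 3

t=0: L0/L1/L2 = A/-/- → run A
t=1: L0/L1/L2 = AD/-/- → run A
t=2: L0/L1/L2 = AD/-/- → run A
t=3: L0/L1/L2 = DE/-/- → run D
t=4: L0/L1/L2 = DE/-/- → run D
t=5: L0/L1/L2 = DE/-/- → run D
t=6: L0/L1/L2 = DE/-/- → run D
t=7: L0/L1/L2 = E/-/- → run E
t=8: L0/L1/L2 = E/-/- → run E
t=9: L0/L1/L2 = E/-/- → run E
t=10: L0/L1/L2 = E/-/- → run E
t=11: L0/L1/L2 = -/E/- → run E
t=12: L0/L1/L2 = -/E/- → run E
t=13: L0/L1/L2 = -/E/- → run E
t=14: (idle)
t=15: (idle)
t=16: (idle)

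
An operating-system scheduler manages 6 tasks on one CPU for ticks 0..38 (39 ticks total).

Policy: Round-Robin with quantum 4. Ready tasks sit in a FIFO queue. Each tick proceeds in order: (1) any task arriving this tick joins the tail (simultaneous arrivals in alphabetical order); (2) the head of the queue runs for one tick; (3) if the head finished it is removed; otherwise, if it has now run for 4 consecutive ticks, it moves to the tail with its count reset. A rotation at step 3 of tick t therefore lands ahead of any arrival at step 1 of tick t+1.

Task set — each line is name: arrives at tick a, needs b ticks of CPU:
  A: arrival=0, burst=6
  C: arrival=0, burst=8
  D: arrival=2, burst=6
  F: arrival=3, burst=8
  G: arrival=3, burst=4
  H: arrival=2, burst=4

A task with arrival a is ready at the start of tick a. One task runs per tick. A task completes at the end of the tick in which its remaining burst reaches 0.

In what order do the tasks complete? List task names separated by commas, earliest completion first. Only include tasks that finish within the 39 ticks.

completion order = H, G, A, C, D, F

t=0: queue=[A,C] q_used=0 → run A
t=1: queue=[A,C] q_used=1 → run A
t=2: queue=[A,C,D,H] q_used=2 → run A
t=3: queue=[A,C,D,H,F,G] q_used=3 → run A
t=4: queue=[C,D,H,F,G,A] q_used=0 → run C
t=5: queue=[C,D,H,F,G,A] q_used=1 → run C
t=6: queue=[C,D,H,F,G,A] q_used=2 → run C
t=7: queue=[C,D,H,F,G,A] q_used=3 → run C
t=8: queue=[D,H,F,G,A,C] q_used=0 → run D
t=9: queue=[D,H,F,G,A,C] q_used=1 → run D
t=10: queue=[D,H,F,G,A,C] q_used=2 → run D
t=11: queue=[D,H,F,G,A,C] q_used=3 → run D
t=12: queue=[H,F,G,A,C,D] q_used=0 → run H
t=13: queue=[H,F,G,A,C,D] q_used=1 → run H
t=14: queue=[H,F,G,A,C,D] q_used=2 → run H
t=15: queue=[H,F,G,A,C,D] q_used=3 → run H
t=16: queue=[F,G,A,C,D] q_used=0 → run F
t=17: queue=[F,G,A,C,D] q_used=1 → run F
t=18: queue=[F,G,A,C,D] q_used=2 → run F
t=19: queue=[F,G,A,C,D] q_used=3 → run F
t=20: queue=[G,A,C,D,F] q_used=0 → run G
t=21: queue=[G,A,C,D,F] q_used=1 → run G
t=22: queue=[G,A,C,D,F] q_used=2 → run G
t=23: queue=[G,A,C,D,F] q_used=3 → run G
t=24: queue=[A,C,D,F] q_used=0 → run A
t=25: queue=[A,C,D,F] q_used=1 → run A
t=26: queue=[C,D,F] q_used=0 → run C
t=27: queue=[C,D,F] q_used=1 → run C
t=28: queue=[C,D,F] q_used=2 → run C
t=29: queue=[C,D,F] q_used=3 → run C
t=30: queue=[D,F] q_used=0 → run D
t=31: queue=[D,F] q_used=1 → run D
t=32: queue=[F] q_used=0 → run F
t=33: queue=[F] q_used=1 → run F
t=34: queue=[F] q_used=2 → run F
t=35: queue=[F] q_used=3 → run F
t=36: (idle)
t=37: (idle)
t=38: (idle)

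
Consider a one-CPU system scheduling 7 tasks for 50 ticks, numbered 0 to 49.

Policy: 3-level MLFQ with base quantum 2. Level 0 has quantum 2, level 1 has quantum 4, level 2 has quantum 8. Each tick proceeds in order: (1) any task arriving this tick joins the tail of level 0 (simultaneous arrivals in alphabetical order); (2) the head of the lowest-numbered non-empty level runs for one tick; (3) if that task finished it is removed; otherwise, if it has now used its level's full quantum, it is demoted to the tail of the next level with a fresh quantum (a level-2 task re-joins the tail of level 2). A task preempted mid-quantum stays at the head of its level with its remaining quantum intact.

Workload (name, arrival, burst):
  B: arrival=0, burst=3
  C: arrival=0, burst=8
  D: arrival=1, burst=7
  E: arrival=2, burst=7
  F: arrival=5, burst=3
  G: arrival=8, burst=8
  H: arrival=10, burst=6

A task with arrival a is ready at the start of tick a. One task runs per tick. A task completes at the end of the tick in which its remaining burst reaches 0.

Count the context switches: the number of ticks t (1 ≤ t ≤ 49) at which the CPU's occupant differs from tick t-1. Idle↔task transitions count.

t=0: L0/L1/L2 = BC/-/- → run B
t=1: L0/L1/L2 = BCD/-/- → run B
t=2: L0/L1/L2 = CDE/B/- → run C
t=3: L0/L1/L2 = CDE/B/- → run C
t=4: L0/L1/L2 = DE/BC/- → run D
t=5: L0/L1/L2 = DEF/BC/- → run D
t=6: L0/L1/L2 = EF/BCD/- → run E
t=7: L0/L1/L2 = EF/BCD/- → run E
t=8: L0/L1/L2 = FG/BCDE/- → run F
t=9: L0/L1/L2 = FG/BCDE/- → run F
t=10: L0/L1/L2 = GH/BCDEF/- → run G
t=11: L0/L1/L2 = GH/BCDEF/- → run G
t=12: L0/L1/L2 = H/BCDEFG/- → run H
t=13: L0/L1/L2 = H/BCDEFG/- → run H
t=14: L0/L1/L2 = -/BCDEFGH/- → run B
t=15: L0/L1/L2 = -/CDEFGH/- → run C
t=16: L0/L1/L2 = -/CDEFGH/- → run C
t=17: L0/L1/L2 = -/CDEFGH/- → run C
t=18: L0/L1/L2 = -/CDEFGH/- → run C
t=19: L0/L1/L2 = -/DEFGH/C → run D
t=20: L0/L1/L2 = -/DEFGH/C → run D
t=21: L0/L1/L2 = -/DEFGH/C → run D
t=22: L0/L1/L2 = -/DEFGH/C → run D
t=23: L0/L1/L2 = -/EFGH/CD → run E
t=24: L0/L1/L2 = -/EFGH/CD → run E
t=25: L0/L1/L2 = -/EFGH/CD → run E
t=26: L0/L1/L2 = -/EFGH/CD → run E
t=27: L0/L1/L2 = -/FGH/CDE → run F
t=28: L0/L1/L2 = -/GH/CDE → run G
t=29: L0/L1/L2 = -/GH/CDE → run G
t=30: L0/L1/L2 = -/GH/CDE → run G
t=31: L0/L1/L2 = -/GH/CDE → run G
t=32: L0/L1/L2 = -/H/CDEG → run H
t=33: L0/L1/L2 = -/H/CDEG → run H
t=34: L0/L1/L2 = -/H/CDEG → run H
t=35: L0/L1/L2 = -/H/CDEG → run H
t=36: L0/L1/L2 = -/-/CDEG → run C
t=37: L0/L1/L2 = -/-/CDEG → run C
t=38: L0/L1/L2 = -/-/DEG → run D
t=39: L0/L1/L2 = -/-/EG → run E
t=40: L0/L1/L2 = -/-/G → run G
t=41: L0/L1/L2 = -/-/G → run G
t=42: (idle)
t=43: (idle)
t=44: (idle)
t=45: (idle)
t=46: (idle)
t=47: (idle)
t=48: (idle)
t=49: (idle)

context switches = 18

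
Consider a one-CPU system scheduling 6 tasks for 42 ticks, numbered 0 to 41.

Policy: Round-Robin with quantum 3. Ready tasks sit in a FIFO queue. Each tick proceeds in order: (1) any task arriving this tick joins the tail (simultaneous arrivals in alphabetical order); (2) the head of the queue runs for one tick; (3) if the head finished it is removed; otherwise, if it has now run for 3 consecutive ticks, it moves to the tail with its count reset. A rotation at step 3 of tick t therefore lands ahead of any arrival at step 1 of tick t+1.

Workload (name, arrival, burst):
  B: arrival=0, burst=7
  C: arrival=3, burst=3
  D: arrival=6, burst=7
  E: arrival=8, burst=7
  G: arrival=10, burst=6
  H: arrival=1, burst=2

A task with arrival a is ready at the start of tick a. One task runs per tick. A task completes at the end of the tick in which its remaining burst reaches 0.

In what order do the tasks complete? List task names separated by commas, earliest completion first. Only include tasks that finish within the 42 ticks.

completion order = H, C, B, G, D, E

t=0: queue=[B] q_used=0 → run B
t=1: queue=[B,H] q_used=1 → run B
t=2: queue=[B,H] q_used=2 → run B
t=3: queue=[H,B,C] q_used=0 → run H
t=4: queue=[H,B,C] q_used=1 → run H
t=5: queue=[B,C] q_used=0 → run B
t=6: queue=[B,C,D] q_used=1 → run B
t=7: queue=[B,C,D] q_used=2 → run B
t=8: queue=[C,D,B,E] q_used=0 → run C
t=9: queue=[C,D,B,E] q_used=1 → run C
t=10: queue=[C,D,B,E,G] q_used=2 → run C
t=11: queue=[D,B,E,G] q_used=0 → run D
t=12: queue=[D,B,E,G] q_used=1 → run D
t=13: queue=[D,B,E,G] q_used=2 → run D
t=14: queue=[B,E,G,D] q_used=0 → run B
t=15: queue=[E,G,D] q_used=0 → run E
t=16: queue=[E,G,D] q_used=1 → run E
t=17: queue=[E,G,D] q_used=2 → run E
t=18: queue=[G,D,E] q_used=0 → run G
t=19: queue=[G,D,E] q_used=1 → run G
t=20: queue=[G,D,E] q_used=2 → run G
t=21: queue=[D,E,G] q_used=0 → run D
t=22: queue=[D,E,G] q_used=1 → run D
t=23: queue=[D,E,G] q_used=2 → run D
t=24: queue=[E,G,D] q_used=0 → run E
t=25: queue=[E,G,D] q_used=1 → run E
t=26: queue=[E,G,D] q_used=2 → run E
t=27: queue=[G,D,E] q_used=0 → run G
t=28: queue=[G,D,E] q_used=1 → run G
t=29: queue=[G,D,E] q_used=2 → run G
t=30: queue=[D,E] q_used=0 → run D
t=31: queue=[E] q_used=0 → run E
t=32: (idle)
t=33: (idle)
t=34: (idle)
t=35: (idle)
t=36: (idle)
t=37: (idle)
t=38: (idle)
t=39: (idle)
t=40: (idle)
t=41: (idle)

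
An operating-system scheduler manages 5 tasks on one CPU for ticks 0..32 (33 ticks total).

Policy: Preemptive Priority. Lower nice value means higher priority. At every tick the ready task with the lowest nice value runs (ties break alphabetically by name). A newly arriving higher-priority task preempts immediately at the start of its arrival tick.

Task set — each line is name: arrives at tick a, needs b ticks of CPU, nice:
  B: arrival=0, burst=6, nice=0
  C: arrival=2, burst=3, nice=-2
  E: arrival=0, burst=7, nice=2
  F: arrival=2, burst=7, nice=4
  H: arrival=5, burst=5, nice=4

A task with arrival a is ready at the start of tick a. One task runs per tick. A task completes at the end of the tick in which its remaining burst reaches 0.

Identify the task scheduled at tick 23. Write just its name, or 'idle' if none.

running at tick 23 = H

t=0: ready={B,E} → run B
t=1: ready={B,E} → run B
t=2: ready={B,C,E,F} → run C
t=3: ready={B,C,E,F} → run C
t=4: ready={B,C,E,F} → run C
t=5: ready={B,E,F,H} → run B
t=6: ready={B,E,F,H} → run B
t=7: ready={B,E,F,H} → run B
t=8: ready={B,E,F,H} → run B
t=9: ready={E,F,H} → run E
t=10: ready={E,F,H} → run E
t=11: ready={E,F,H} → run E
t=12: ready={E,F,H} → run E
t=13: ready={E,F,H} → run E
t=14: ready={E,F,H} → run E
t=15: ready={E,F,H} → run E
t=16: ready={F,H} → run F
t=17: ready={F,H} → run F
t=18: ready={F,H} → run F
t=19: ready={F,H} → run F
t=20: ready={F,H} → run F
t=21: ready={F,H} → run F
t=22: ready={F,H} → run F
t=23: ready={H} → run H
t=24: ready={H} → run H
t=25: ready={H} → run H
t=26: ready={H} → run H
t=27: ready={H} → run H
t=28: (idle)
t=29: (idle)
t=30: (idle)
t=31: (idle)
t=32: (idle)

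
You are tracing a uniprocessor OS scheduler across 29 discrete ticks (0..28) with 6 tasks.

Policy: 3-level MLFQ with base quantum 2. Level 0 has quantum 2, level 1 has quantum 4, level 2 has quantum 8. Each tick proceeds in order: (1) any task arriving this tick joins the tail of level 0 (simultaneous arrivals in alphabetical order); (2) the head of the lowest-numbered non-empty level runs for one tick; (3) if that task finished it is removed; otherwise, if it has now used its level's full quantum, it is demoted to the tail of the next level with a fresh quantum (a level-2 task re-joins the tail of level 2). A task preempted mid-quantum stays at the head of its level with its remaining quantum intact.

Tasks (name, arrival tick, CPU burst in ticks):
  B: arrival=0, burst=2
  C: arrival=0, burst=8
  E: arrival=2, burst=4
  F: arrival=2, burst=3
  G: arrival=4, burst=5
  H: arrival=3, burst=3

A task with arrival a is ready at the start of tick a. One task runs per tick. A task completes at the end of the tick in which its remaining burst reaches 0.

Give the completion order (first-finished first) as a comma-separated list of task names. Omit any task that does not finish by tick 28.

completion order = B, E, F, H, G, C

t=0: L0/L1/L2 = BC/-/- → run B
t=1: L0/L1/L2 = BC/-/- → run B
t=2: L0/L1/L2 = CEF/-/- → run C
t=3: L0/L1/L2 = CEFH/-/- → run C
t=4: L0/L1/L2 = EFHG/C/- → run E
t=5: L0/L1/L2 = EFHG/C/- → run E
t=6: L0/L1/L2 = FHG/CE/- → run F
t=7: L0/L1/L2 = FHG/CE/- → run F
t=8: L0/L1/L2 = HG/CEF/- → run H
t=9: L0/L1/L2 = HG/CEF/- → run H
t=10: L0/L1/L2 = G/CEFH/- → run G
t=11: L0/L1/L2 = G/CEFH/- → run G
t=12: L0/L1/L2 = -/CEFHG/- → run C
t=13: L0/L1/L2 = -/CEFHG/- → run C
t=14: L0/L1/L2 = -/CEFHG/- → run C
t=15: L0/L1/L2 = -/CEFHG/- → run C
t=16: L0/L1/L2 = -/EFHG/C → run E
t=17: L0/L1/L2 = -/EFHG/C → run E
t=18: L0/L1/L2 = -/FHG/C → run F
t=19: L0/L1/L2 = -/HG/C → run H
t=20: L0/L1/L2 = -/G/C → run G
t=21: L0/L1/L2 = -/G/C → run G
t=22: L0/L1/L2 = -/G/C → run G
t=23: L0/L1/L2 = -/-/C → run C
t=24: L0/L1/L2 = -/-/C → run C
t=25: (idle)
t=26: (idle)
t=27: (idle)
t=28: (idle)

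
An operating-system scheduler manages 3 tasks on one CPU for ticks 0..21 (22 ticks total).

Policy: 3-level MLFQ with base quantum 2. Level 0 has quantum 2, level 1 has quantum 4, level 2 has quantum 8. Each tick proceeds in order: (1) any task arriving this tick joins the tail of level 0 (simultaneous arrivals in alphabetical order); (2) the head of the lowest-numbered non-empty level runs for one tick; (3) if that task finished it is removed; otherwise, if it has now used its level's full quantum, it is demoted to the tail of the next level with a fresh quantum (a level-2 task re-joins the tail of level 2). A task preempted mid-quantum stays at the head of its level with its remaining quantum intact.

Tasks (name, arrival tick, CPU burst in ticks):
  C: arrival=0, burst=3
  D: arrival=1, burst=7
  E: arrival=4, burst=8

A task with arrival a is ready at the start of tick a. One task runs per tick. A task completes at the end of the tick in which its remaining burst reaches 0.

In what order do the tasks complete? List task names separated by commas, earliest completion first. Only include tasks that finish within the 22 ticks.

t=0: L0/L1/L2 = C/-/- → run C
t=1: L0/L1/L2 = CD/-/- → run C
t=2: L0/L1/L2 = D/C/- → run D
t=3: L0/L1/L2 = D/C/- → run D
t=4: L0/L1/L2 = E/CD/- → run E
t=5: L0/L1/L2 = E/CD/- → run E
t=6: L0/L1/L2 = -/CDE/- → run C
t=7: L0/L1/L2 = -/DE/- → run D
t=8: L0/L1/L2 = -/DE/- → run D
t=9: L0/L1/L2 = -/DE/- → run D
t=10: L0/L1/L2 = -/DE/- → run D
t=11: L0/L1/L2 = -/E/D → run E
t=12: L0/L1/L2 = -/E/D → run E
t=13: L0/L1/L2 = -/E/D → run E
t=14: L0/L1/L2 = -/E/D → run E
t=15: L0/L1/L2 = -/-/DE → run D
t=16: L0/L1/L2 = -/-/E → run E
t=17: L0/L1/L2 = -/-/E → run E
t=18: (idle)
t=19: (idle)
t=20: (idle)
t=21: (idle)

completion order = C, D, E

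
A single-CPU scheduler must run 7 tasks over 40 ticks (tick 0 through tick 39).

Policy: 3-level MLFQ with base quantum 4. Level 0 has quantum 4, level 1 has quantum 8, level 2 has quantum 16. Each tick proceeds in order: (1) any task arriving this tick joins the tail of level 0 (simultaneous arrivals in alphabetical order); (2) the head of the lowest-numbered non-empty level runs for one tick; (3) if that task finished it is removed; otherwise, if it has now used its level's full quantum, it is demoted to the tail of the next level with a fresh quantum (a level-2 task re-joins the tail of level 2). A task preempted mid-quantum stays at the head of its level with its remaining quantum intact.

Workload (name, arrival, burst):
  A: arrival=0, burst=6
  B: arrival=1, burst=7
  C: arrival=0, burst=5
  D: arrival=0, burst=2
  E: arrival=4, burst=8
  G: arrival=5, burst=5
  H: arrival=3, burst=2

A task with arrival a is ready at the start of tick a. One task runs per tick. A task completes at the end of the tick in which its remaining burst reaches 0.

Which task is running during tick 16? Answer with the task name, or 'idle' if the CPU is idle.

t=0: L0/L1/L2 = ACD/-/- → run A
t=1: L0/L1/L2 = ACDB/-/- → run A
t=2: L0/L1/L2 = ACDB/-/- → run A
t=3: L0/L1/L2 = ACDBH/-/- → run A
t=4: L0/L1/L2 = CDBHE/A/- → run C
t=5: L0/L1/L2 = CDBHEG/A/- → run C
t=6: L0/L1/L2 = CDBHEG/A/- → run C
t=7: L0/L1/L2 = CDBHEG/A/- → run C
t=8: L0/L1/L2 = DBHEG/AC/- → run D
t=9: L0/L1/L2 = DBHEG/AC/- → run D
t=10: L0/L1/L2 = BHEG/AC/- → run B
t=11: L0/L1/L2 = BHEG/AC/- → run B
t=12: L0/L1/L2 = BHEG/AC/- → run B
t=13: L0/L1/L2 = BHEG/AC/- → run B
t=14: L0/L1/L2 = HEG/ACB/- → run H
t=15: L0/L1/L2 = HEG/ACB/- → run H
t=16: L0/L1/L2 = EG/ACB/- → run E
t=17: L0/L1/L2 = EG/ACB/- → run E
t=18: L0/L1/L2 = EG/ACB/- → run E
t=19: L0/L1/L2 = EG/ACB/- → run E
t=20: L0/L1/L2 = G/ACBE/- → run G
t=21: L0/L1/L2 = G/ACBE/- → run G
t=22: L0/L1/L2 = G/ACBE/- → run G
t=23: L0/L1/L2 = G/ACBE/- → run G
t=24: L0/L1/L2 = -/ACBEG/- → run A
t=25: L0/L1/L2 = -/ACBEG/- → run A
t=26: L0/L1/L2 = -/CBEG/- → run C
t=27: L0/L1/L2 = -/BEG/- → run B
t=28: L0/L1/L2 = -/BEG/- → run B
t=29: L0/L1/L2 = -/BEG/- → run B
t=30: L0/L1/L2 = -/EG/- → run E
t=31: L0/L1/L2 = -/EG/- → run E
t=32: L0/L1/L2 = -/EG/- → run E
t=33: L0/L1/L2 = -/EG/- → run E
t=34: L0/L1/L2 = -/G/- → run G
t=35: (idle)
t=36: (idle)
t=37: (idle)
t=38: (idle)
t=39: (idle)

running at tick 16 = E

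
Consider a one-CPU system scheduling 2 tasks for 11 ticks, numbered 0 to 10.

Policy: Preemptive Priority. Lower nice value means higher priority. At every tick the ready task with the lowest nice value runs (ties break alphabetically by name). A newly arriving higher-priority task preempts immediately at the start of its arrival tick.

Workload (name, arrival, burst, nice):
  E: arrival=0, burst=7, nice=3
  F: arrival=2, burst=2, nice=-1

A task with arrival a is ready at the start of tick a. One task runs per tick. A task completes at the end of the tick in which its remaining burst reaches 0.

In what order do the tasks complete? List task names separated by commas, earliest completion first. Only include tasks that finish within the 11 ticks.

completion order = F, E

t=0: ready={E} → run E
t=1: ready={E} → run E
t=2: ready={E,F} → run F
t=3: ready={E,F} → run F
t=4: ready={E} → run E
t=5: ready={E} → run E
t=6: ready={E} → run E
t=7: ready={E} → run E
t=8: ready={E} → run E
t=9: (idle)
t=10: (idle)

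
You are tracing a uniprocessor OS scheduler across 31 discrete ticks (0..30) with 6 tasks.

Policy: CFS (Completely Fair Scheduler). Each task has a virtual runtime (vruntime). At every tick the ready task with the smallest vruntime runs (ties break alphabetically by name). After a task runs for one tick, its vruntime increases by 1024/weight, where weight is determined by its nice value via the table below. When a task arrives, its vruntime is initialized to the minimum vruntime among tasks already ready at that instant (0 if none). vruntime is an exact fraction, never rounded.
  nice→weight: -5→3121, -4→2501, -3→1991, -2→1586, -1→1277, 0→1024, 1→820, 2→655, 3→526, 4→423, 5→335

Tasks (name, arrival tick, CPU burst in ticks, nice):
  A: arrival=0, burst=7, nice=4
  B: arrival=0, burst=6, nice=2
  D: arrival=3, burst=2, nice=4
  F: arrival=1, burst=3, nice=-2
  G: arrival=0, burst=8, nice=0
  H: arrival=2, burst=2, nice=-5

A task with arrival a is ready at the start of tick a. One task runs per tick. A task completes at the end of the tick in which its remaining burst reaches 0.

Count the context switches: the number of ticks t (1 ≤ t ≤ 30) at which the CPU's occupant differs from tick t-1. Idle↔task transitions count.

t=0: vr[A=0 B=0 G=0] → run A
t=1: vr[A=1024/423 B=0 F=0 G=0] → run B
t=2: vr[A=1024/423 B=1024/655 F=0 G=0 H=0] → run F
t=3: vr[A=1024/423 B=1024/655 D=0 F=512/793 G=0 H=0] → run D
t=4: vr[A=1024/423 B=1024/655 D=1024/423 F=512/793 G=0 H=0] → run G
t=5: vr[A=1024/423 B=1024/655 D=1024/423 F=512/793 G=1 H=0] → run H
t=6: vr[A=1024/423 B=1024/655 D=1024/423 F=512/793 G=1 H=1024/3121] → run H
t=7: vr[A=1024/423 B=1024/655 D=1024/423 F=512/793 G=1] → run F
t=8: vr[A=1024/423 B=1024/655 D=1024/423 F=1024/793 G=1] → run G
t=9: vr[A=1024/423 B=1024/655 D=1024/423 F=1024/793 G=2] → run F
t=10: vr[A=1024/423 B=1024/655 D=1024/423 G=2] → run B
t=11: vr[A=1024/423 B=2048/655 D=1024/423 G=2] → run G
t=12: vr[A=1024/423 B=2048/655 D=1024/423 G=3] → run A
t=13: vr[A=2048/423 B=2048/655 D=1024/423 G=3] → run D
t=14: vr[A=2048/423 B=2048/655 G=3] → run G
t=15: vr[A=2048/423 B=2048/655 G=4] → run B
t=16: vr[A=2048/423 B=3072/655 G=4] → run G
t=17: vr[A=2048/423 B=3072/655 G=5] → run B
t=18: vr[A=2048/423 B=4096/655 G=5] → run A
t=19: vr[A=1024/141 B=4096/655 G=5] → run G
t=20: vr[A=1024/141 B=4096/655 G=6] → run G
t=21: vr[A=1024/141 B=4096/655 G=7] → run B
t=22: vr[A=1024/141 B=1024/131 G=7] → run G
t=23: vr[A=1024/141 B=1024/131] → run A
t=24: vr[A=4096/423 B=1024/131] → run B
t=25: vr[A=4096/423] → run A
t=26: vr[A=5120/423] → run A
t=27: vr[A=2048/141] → run A
t=28: (idle)
t=29: (idle)
t=30: (idle)

context switches = 24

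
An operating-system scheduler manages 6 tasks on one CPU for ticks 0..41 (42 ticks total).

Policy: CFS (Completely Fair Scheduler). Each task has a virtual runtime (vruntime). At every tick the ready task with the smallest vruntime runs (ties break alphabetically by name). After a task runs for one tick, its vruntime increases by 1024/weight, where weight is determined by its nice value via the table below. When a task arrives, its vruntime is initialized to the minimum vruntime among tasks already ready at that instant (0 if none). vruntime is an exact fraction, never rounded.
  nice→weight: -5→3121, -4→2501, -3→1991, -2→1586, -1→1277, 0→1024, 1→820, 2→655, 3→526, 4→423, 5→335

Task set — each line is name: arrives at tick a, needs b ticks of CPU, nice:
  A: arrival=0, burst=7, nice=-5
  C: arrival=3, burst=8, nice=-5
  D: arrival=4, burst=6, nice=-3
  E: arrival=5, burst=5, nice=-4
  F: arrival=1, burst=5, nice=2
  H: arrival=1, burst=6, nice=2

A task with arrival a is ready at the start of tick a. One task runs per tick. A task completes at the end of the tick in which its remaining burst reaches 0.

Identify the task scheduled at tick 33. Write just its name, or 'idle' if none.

running at tick 33 = H

t=0: vr[A=0] → run A
t=1: vr[A=1024/3121 F=1024/3121 H=1024/3121] → run A
t=2: vr[A=2048/3121 F=1024/3121 H=1024/3121] → run F
t=3: vr[A=2048/3121 C=1024/3121 F=3866624/2044255 H=1024/3121] → run C
t=4: vr[A=2048/3121 C=2048/3121 D=1024/3121 F=3866624/2044255 H=1024/3121] → run D
t=5: vr[A=2048/3121 C=2048/3121 D=5234688/6213911 E=1024/3121 F=3866624/2044255 H=1024/3121] → run E
t=6: vr[A=2048/3121 C=2048/3121 D=5234688/6213911 E=5756928/7805621 F=3866624/2044255 H=1024/3121] → run H
t=7: vr[A=2048/3121 C=2048/3121 D=5234688/6213911 E=5756928/7805621 F=3866624/2044255 H=3866624/2044255] → run A
t=8: vr[A=3072/3121 C=2048/3121 D=5234688/6213911 E=5756928/7805621 F=3866624/2044255 H=3866624/2044255] → run C
t=9: vr[A=3072/3121 C=3072/3121 D=5234688/6213911 E=5756928/7805621 F=3866624/2044255 H=3866624/2044255] → run E
t=10: vr[A=3072/3121 C=3072/3121 D=5234688/6213911 E=8952832/7805621 F=3866624/2044255 H=3866624/2044255] → run D
t=11: vr[A=3072/3121 C=3072/3121 D=8430592/6213911 E=8952832/7805621 F=3866624/2044255 H=3866624/2044255] → run A
t=12: vr[A=4096/3121 C=3072/3121 D=8430592/6213911 E=8952832/7805621 F=3866624/2044255 H=3866624/2044255] → run C
t=13: vr[A=4096/3121 C=4096/3121 D=8430592/6213911 E=8952832/7805621 F=3866624/2044255 H=3866624/2044255] → run E
t=14: vr[A=4096/3121 C=4096/3121 D=8430592/6213911 E=12148736/7805621 F=3866624/2044255 H=3866624/2044255] → run A
t=15: vr[A=5120/3121 C=4096/3121 D=8430592/6213911 E=12148736/7805621 F=3866624/2044255 H=3866624/2044255] → run C
t=16: vr[A=5120/3121 C=5120/3121 D=8430592/6213911 E=12148736/7805621 F=3866624/2044255 H=3866624/2044255] → run D
t=17: vr[A=5120/3121 C=5120/3121 D=11626496/6213911 E=12148736/7805621 F=3866624/2044255 H=3866624/2044255] → run E
t=18: vr[A=5120/3121 C=5120/3121 D=11626496/6213911 E=15344640/7805621 F=3866624/2044255 H=3866624/2044255] → run A
t=19: vr[A=6144/3121 C=5120/3121 D=11626496/6213911 E=15344640/7805621 F=3866624/2044255 H=3866624/2044255] → run C
t=20: vr[A=6144/3121 C=6144/3121 D=11626496/6213911 E=15344640/7805621 F=3866624/2044255 H=3866624/2044255] → run D
t=21: vr[A=6144/3121 C=6144/3121 D=14822400/6213911 E=15344640/7805621 F=3866624/2044255 H=3866624/2044255] → run F
t=22: vr[A=6144/3121 C=6144/3121 D=14822400/6213911 E=15344640/7805621 F=7062528/2044255 H=3866624/2044255] → run H
t=23: vr[A=6144/3121 C=6144/3121 D=14822400/6213911 E=15344640/7805621 F=7062528/2044255 H=7062528/2044255] → run E
t=24: vr[A=6144/3121 C=6144/3121 D=14822400/6213911 F=7062528/2044255 H=7062528/2044255] → run A
t=25: vr[C=6144/3121 D=14822400/6213911 F=7062528/2044255 H=7062528/2044255] → run C
t=26: vr[C=7168/3121 D=14822400/6213911 F=7062528/2044255 H=7062528/2044255] → run C
t=27: vr[C=8192/3121 D=14822400/6213911 F=7062528/2044255 H=7062528/2044255] → run D
t=28: vr[C=8192/3121 D=18018304/6213911 F=7062528/2044255 H=7062528/2044255] → run C
t=29: vr[D=18018304/6213911 F=7062528/2044255 H=7062528/2044255] → run D
t=30: vr[F=7062528/2044255 H=7062528/2044255] → run F
t=31: vr[F=10258432/2044255 H=7062528/2044255] → run H
t=32: vr[F=10258432/2044255 H=10258432/2044255] → run F
t=33: vr[F=13454336/2044255 H=10258432/2044255] → run H
t=34: vr[F=13454336/2044255 H=13454336/2044255] → run F
t=35: vr[H=13454336/2044255] → run H
t=36: vr[H=3330048/408851] → run H
t=37: (idle)
t=38: (idle)
t=39: (idle)
t=40: (idle)
t=41: (idle)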